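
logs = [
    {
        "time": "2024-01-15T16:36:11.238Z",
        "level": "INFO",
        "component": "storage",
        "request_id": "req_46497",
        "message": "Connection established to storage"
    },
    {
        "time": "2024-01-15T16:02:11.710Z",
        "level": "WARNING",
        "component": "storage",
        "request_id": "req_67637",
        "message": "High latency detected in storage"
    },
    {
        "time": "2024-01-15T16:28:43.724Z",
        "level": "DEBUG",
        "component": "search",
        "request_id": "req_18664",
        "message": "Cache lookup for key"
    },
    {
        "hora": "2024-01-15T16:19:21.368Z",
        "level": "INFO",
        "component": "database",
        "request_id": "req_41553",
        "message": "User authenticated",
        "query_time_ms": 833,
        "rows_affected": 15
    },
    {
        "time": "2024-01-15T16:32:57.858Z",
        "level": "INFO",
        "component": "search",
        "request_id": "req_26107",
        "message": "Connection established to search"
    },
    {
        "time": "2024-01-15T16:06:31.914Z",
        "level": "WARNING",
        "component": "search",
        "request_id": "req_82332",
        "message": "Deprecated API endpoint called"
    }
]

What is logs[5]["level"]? "WARNING"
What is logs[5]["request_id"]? "req_82332"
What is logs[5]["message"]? "Deprecated API endpoint called"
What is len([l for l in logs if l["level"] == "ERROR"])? 0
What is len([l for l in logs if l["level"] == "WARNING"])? 2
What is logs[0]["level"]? "INFO"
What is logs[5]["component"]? "search"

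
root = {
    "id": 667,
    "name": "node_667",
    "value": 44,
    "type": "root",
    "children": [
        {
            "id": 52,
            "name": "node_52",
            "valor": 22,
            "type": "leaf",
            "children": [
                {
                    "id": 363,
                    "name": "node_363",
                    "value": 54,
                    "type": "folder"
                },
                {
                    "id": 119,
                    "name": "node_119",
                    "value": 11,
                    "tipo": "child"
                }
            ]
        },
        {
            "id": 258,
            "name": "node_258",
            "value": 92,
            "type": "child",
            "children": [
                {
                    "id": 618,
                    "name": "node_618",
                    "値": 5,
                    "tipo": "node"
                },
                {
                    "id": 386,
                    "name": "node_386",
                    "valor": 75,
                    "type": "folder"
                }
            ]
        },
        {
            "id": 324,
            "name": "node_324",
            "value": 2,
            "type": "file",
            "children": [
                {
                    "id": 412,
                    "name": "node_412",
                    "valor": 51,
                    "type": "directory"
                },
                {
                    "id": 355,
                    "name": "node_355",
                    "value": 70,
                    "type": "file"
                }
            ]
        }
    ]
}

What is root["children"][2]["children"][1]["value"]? 70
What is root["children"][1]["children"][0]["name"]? "node_618"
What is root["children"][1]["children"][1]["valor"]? 75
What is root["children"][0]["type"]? "leaf"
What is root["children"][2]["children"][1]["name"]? "node_355"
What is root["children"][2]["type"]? "file"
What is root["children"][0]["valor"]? 22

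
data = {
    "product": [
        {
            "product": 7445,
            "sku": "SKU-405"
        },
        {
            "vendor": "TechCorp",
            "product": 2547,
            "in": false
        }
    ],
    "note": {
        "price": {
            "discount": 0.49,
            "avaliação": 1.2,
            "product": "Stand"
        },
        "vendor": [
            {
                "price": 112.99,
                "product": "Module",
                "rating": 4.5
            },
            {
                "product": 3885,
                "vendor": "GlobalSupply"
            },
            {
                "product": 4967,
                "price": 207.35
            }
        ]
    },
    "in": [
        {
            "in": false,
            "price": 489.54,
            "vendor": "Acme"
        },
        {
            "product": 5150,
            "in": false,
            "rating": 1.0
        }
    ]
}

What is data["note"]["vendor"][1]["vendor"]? "GlobalSupply"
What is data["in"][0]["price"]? 489.54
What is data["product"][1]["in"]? False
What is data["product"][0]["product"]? 7445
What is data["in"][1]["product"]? 5150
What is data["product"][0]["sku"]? "SKU-405"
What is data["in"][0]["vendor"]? "Acme"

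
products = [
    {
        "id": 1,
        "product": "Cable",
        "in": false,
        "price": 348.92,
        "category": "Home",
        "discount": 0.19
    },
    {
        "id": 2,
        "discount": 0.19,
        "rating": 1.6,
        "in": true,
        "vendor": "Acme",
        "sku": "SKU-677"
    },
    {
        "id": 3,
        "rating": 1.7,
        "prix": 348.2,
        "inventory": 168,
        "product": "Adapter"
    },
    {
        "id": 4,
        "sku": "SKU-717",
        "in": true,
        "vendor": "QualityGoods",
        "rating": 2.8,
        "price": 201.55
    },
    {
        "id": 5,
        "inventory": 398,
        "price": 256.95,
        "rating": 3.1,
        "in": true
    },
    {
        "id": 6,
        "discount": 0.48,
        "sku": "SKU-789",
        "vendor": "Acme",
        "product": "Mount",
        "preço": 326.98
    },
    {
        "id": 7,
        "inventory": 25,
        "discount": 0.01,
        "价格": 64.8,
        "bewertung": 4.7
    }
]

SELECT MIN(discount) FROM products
0.01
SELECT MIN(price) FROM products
201.55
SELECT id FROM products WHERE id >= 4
[4, 5, 6, 7]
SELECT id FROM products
[1, 2, 3, 4, 5, 6, 7]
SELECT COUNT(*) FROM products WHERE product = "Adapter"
1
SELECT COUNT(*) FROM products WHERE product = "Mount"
1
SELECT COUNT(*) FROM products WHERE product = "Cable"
1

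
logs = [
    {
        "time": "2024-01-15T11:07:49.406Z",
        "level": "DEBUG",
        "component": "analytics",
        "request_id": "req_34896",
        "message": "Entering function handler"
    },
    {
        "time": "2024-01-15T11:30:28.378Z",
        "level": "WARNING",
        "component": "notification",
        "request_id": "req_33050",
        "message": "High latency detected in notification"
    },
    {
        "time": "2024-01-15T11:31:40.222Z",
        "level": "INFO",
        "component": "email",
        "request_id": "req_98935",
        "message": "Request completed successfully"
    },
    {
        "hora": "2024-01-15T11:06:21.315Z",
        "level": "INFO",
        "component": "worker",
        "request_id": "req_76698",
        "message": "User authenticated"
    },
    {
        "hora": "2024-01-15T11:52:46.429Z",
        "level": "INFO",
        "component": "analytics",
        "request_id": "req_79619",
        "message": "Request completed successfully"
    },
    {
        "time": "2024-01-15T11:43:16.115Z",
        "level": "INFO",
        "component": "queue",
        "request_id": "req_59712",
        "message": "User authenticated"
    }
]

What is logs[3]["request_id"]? "req_76698"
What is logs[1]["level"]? "WARNING"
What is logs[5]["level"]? "INFO"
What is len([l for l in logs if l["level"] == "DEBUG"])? 1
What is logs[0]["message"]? "Entering function handler"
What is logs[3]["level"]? "INFO"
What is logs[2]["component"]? "email"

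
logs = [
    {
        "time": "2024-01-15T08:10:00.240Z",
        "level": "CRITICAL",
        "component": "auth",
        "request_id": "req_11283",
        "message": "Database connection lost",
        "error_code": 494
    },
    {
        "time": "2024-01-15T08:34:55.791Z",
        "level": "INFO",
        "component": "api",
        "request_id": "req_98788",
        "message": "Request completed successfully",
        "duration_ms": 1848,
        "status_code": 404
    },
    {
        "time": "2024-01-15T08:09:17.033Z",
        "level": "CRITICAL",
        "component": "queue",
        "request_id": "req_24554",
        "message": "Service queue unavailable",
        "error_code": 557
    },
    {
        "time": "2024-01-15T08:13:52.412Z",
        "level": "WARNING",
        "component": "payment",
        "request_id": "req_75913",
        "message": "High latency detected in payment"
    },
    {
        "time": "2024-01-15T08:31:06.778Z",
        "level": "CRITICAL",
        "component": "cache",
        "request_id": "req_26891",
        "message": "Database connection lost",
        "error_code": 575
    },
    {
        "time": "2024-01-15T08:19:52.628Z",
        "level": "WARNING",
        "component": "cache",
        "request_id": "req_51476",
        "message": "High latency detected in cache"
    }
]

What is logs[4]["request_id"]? "req_26891"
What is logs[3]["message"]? "High latency detected in payment"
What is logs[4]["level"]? "CRITICAL"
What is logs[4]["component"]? "cache"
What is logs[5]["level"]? "WARNING"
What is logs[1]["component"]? "api"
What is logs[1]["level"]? "INFO"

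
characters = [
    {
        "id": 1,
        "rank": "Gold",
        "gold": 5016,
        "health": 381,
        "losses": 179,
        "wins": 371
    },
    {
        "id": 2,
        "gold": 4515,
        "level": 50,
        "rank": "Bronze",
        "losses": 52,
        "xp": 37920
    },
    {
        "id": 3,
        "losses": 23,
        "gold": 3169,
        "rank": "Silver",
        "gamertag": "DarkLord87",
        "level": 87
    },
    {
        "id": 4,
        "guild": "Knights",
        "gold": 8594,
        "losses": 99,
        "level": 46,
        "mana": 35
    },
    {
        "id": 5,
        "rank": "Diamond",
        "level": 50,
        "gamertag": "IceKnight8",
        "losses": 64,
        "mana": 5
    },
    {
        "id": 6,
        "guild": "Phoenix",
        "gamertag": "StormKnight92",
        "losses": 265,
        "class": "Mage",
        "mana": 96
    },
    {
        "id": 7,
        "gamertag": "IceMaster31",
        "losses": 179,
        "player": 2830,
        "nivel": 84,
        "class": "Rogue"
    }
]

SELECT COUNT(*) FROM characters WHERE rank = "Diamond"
1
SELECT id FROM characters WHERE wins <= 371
[1]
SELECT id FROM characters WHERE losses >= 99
[1, 4, 6, 7]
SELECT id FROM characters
[1, 2, 3, 4, 5, 6, 7]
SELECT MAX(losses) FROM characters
265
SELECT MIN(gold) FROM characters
3169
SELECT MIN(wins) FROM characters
371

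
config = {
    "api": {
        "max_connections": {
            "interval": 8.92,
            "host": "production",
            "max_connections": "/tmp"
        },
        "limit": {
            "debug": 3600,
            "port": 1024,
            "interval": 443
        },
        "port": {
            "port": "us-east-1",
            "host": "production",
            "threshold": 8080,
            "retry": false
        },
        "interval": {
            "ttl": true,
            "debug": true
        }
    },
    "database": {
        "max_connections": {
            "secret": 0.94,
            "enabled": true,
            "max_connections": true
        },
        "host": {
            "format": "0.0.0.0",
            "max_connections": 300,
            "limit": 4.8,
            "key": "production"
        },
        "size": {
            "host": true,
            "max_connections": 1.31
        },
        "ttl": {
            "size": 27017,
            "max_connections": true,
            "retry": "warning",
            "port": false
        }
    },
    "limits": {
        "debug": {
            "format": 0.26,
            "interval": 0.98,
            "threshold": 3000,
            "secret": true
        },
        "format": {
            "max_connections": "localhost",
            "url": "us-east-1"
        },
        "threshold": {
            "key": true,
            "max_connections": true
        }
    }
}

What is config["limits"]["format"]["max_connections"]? "localhost"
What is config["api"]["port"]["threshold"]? 8080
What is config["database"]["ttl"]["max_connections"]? True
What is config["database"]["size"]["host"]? True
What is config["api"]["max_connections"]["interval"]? 8.92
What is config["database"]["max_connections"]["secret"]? 0.94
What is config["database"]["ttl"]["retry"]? "warning"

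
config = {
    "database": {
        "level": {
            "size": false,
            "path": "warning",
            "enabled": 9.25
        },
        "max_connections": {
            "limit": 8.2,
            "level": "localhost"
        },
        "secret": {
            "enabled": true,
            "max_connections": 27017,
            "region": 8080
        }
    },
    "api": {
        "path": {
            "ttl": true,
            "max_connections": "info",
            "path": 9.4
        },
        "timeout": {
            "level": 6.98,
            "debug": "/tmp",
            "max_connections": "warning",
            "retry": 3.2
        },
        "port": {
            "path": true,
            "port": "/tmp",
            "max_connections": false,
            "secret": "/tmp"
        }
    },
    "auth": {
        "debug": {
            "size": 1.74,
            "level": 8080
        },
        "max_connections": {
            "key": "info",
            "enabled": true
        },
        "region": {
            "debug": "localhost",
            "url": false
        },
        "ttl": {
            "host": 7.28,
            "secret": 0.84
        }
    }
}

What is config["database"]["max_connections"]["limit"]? 8.2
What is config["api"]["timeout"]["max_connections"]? "warning"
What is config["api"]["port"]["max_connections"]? False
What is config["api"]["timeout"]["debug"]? "/tmp"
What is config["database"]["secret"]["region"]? 8080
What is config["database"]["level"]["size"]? False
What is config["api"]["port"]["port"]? "/tmp"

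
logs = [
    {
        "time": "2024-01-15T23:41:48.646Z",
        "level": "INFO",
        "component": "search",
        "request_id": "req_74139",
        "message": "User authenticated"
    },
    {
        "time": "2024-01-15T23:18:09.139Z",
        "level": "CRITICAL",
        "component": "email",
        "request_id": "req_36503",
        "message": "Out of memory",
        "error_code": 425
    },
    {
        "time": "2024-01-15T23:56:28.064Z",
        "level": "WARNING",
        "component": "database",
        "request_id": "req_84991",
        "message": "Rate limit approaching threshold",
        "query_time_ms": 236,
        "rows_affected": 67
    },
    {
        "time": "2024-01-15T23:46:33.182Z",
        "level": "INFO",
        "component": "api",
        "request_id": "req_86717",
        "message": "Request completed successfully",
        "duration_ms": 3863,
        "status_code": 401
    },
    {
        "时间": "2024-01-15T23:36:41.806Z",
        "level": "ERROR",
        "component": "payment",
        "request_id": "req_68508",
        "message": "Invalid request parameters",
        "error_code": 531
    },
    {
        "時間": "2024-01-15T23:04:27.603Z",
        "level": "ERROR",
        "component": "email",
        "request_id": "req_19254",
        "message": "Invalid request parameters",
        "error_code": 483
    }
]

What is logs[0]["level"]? "INFO"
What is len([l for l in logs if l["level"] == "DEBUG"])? 0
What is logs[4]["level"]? "ERROR"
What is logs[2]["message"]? "Rate limit approaching threshold"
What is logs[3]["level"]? "INFO"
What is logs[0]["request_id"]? "req_74139"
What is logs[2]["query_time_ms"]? 236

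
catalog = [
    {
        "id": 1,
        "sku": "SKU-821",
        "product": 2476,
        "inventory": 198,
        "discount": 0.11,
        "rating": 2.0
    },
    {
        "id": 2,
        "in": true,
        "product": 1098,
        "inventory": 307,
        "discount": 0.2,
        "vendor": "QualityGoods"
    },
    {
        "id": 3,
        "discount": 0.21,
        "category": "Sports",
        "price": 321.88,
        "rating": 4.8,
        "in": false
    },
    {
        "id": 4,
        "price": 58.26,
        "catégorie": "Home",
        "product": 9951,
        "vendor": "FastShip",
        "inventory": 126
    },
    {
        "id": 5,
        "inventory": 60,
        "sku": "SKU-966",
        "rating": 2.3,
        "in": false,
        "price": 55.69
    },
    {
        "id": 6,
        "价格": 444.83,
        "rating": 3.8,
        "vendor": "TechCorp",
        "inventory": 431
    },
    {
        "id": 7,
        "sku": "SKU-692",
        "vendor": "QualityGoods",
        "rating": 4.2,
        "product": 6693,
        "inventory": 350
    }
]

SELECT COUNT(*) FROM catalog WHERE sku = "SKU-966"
1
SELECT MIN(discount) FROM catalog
0.11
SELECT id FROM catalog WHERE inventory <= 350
[1, 2, 4, 5, 7]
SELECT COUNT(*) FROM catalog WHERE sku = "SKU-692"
1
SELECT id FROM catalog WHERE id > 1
[2, 3, 4, 5, 6, 7]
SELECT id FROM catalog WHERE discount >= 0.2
[2, 3]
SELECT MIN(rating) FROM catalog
2.0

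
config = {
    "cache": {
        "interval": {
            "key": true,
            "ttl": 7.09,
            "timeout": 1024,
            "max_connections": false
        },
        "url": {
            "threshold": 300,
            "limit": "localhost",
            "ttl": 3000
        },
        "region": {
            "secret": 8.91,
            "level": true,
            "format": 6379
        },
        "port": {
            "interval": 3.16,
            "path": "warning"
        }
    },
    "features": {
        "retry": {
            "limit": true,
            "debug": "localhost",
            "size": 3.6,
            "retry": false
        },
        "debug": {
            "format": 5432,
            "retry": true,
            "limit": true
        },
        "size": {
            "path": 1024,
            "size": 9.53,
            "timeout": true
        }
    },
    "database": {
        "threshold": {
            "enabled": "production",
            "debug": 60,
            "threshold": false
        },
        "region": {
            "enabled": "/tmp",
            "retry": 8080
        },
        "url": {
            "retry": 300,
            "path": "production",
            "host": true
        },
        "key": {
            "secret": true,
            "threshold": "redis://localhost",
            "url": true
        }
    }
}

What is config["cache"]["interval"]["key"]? True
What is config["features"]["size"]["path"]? 1024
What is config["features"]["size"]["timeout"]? True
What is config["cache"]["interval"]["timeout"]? 1024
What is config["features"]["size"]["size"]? 9.53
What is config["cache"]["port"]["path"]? "warning"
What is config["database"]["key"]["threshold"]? "redis://localhost"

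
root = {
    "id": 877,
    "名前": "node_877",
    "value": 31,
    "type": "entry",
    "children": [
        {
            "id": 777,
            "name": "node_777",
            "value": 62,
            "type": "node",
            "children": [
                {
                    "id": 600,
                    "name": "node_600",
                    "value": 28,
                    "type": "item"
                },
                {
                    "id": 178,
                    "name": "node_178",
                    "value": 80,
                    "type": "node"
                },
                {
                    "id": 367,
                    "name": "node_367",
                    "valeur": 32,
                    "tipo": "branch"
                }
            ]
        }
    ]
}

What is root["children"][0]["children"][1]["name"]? "node_178"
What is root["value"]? 31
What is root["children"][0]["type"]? "node"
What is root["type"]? "entry"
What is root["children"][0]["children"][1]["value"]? 80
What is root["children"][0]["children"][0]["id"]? 600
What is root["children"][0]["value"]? 62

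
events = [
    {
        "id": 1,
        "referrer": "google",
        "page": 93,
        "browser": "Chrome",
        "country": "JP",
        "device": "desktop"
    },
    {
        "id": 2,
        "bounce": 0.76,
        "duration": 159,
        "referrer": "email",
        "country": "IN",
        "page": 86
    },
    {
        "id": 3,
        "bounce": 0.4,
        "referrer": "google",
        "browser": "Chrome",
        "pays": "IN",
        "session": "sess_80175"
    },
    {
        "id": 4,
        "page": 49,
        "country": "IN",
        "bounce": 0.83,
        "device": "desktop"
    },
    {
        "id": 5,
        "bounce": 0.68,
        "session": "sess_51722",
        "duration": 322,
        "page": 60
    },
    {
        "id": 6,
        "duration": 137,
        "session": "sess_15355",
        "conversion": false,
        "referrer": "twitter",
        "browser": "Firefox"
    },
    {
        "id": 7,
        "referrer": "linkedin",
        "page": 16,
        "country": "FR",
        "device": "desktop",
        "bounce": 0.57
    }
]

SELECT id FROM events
[1, 2, 3, 4, 5, 6, 7]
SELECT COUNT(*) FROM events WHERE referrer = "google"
2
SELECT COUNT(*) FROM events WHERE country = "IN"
2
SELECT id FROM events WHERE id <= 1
[1]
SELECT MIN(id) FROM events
1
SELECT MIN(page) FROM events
16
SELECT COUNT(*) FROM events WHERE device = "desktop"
3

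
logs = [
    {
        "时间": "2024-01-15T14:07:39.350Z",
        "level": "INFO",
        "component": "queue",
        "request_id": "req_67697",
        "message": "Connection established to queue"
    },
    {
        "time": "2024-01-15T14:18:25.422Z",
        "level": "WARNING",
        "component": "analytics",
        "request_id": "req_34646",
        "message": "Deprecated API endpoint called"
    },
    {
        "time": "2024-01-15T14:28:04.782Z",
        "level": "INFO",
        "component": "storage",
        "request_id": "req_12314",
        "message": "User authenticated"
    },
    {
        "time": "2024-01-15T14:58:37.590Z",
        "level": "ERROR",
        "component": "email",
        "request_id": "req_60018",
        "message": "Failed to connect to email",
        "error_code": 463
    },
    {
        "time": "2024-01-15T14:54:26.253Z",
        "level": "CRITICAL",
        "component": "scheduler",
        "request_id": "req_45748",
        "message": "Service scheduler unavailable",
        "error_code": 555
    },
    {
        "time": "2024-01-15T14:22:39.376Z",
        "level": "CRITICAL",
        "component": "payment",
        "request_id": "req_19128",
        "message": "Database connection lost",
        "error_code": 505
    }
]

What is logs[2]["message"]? "User authenticated"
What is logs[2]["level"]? "INFO"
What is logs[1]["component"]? "analytics"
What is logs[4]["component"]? "scheduler"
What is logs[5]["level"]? "CRITICAL"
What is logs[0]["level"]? "INFO"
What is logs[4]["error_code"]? 555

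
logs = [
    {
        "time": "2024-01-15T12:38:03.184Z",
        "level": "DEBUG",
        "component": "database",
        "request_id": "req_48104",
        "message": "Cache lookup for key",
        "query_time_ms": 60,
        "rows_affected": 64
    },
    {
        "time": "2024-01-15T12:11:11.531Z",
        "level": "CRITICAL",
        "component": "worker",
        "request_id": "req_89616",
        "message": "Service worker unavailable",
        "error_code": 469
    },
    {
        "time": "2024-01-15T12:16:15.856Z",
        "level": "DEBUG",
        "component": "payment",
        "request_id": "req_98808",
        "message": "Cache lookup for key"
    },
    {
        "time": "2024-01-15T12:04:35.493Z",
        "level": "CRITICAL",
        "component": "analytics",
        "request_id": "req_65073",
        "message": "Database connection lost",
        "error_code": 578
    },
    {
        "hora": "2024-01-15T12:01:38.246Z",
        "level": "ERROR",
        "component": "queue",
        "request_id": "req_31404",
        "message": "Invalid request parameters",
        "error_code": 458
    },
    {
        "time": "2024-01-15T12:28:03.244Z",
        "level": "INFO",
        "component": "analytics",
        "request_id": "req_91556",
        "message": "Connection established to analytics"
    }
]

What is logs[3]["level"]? "CRITICAL"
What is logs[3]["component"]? "analytics"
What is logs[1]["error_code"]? 469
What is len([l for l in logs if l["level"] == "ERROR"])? 1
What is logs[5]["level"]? "INFO"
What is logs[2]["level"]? "DEBUG"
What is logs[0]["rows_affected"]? 64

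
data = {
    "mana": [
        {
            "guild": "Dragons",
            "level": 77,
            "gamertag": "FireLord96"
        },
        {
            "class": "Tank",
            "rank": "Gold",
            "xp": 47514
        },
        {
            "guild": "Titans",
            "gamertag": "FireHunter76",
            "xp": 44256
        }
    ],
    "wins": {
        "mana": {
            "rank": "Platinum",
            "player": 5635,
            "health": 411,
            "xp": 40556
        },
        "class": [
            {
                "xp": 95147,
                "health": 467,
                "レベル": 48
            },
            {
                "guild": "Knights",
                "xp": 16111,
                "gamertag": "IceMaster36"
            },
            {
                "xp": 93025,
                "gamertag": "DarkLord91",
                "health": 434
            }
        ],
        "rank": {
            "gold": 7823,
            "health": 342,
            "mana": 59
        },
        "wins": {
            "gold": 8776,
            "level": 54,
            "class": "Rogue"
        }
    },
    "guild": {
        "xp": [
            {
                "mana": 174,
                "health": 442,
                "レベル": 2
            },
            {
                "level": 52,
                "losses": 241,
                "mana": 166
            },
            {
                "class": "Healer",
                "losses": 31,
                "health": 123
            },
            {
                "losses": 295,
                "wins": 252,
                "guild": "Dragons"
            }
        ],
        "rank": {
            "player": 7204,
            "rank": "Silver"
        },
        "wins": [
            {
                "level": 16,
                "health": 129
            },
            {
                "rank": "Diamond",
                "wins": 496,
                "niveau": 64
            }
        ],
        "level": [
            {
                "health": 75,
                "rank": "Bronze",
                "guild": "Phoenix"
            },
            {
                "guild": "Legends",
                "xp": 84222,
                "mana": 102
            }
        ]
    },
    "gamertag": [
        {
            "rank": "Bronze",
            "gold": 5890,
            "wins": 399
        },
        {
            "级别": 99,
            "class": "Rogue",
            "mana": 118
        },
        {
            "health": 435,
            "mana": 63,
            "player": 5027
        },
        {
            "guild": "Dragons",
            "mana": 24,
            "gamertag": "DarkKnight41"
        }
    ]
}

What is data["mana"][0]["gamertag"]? "FireLord96"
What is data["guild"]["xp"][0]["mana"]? 174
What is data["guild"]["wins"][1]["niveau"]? 64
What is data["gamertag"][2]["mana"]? 63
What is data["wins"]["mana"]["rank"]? "Platinum"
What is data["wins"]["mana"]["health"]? 411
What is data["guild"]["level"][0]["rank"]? "Bronze"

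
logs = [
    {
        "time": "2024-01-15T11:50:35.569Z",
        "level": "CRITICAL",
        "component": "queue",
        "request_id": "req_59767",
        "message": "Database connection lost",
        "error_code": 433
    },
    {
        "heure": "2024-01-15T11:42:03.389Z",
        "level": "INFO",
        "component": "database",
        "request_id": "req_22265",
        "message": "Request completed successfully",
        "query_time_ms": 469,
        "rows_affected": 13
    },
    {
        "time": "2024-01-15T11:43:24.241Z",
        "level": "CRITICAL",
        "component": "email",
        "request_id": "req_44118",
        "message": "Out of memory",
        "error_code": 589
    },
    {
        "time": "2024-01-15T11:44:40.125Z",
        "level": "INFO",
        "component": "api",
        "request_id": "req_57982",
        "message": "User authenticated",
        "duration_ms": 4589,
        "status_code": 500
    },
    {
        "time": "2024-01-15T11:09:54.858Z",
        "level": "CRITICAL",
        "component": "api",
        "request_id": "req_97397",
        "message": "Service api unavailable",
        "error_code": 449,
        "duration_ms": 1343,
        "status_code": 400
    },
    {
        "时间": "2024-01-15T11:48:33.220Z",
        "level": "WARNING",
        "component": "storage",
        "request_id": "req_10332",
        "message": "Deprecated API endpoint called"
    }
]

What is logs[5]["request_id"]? "req_10332"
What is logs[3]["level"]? "INFO"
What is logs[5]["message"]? "Deprecated API endpoint called"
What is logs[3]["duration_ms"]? 4589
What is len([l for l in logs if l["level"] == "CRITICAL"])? 3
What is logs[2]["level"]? "CRITICAL"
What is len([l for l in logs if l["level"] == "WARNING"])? 1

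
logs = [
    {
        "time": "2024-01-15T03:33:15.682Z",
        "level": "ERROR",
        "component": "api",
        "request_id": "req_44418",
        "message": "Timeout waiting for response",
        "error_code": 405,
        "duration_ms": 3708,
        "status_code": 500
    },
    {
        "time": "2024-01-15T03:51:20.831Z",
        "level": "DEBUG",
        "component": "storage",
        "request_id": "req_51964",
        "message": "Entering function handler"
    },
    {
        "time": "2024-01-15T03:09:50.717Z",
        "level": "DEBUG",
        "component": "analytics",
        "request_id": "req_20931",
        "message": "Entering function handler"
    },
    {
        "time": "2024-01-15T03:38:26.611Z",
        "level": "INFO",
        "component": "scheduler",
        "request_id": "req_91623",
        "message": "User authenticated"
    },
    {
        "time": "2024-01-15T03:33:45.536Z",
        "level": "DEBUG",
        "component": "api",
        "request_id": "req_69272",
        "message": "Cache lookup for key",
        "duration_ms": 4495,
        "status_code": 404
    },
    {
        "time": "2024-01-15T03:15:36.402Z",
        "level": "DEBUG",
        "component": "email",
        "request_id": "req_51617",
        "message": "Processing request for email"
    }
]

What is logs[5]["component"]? "email"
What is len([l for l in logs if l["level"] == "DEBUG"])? 4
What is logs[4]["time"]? "2024-01-15T03:33:45.536Z"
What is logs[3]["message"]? "User authenticated"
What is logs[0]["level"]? "ERROR"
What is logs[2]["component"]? "analytics"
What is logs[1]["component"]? "storage"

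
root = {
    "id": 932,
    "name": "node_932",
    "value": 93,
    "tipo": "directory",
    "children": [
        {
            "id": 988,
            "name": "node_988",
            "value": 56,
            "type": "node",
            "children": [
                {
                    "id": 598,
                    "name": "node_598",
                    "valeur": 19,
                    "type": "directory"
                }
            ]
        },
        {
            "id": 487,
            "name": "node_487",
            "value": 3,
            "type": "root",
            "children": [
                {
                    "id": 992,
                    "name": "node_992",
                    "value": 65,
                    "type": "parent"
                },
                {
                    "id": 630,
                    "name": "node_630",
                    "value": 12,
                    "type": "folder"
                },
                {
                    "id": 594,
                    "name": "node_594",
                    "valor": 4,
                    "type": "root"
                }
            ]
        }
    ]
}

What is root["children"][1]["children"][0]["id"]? 992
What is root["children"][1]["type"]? "root"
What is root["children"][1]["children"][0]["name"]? "node_992"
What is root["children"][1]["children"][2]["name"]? "node_594"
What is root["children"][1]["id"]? 487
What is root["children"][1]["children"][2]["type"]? "root"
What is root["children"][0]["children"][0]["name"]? "node_598"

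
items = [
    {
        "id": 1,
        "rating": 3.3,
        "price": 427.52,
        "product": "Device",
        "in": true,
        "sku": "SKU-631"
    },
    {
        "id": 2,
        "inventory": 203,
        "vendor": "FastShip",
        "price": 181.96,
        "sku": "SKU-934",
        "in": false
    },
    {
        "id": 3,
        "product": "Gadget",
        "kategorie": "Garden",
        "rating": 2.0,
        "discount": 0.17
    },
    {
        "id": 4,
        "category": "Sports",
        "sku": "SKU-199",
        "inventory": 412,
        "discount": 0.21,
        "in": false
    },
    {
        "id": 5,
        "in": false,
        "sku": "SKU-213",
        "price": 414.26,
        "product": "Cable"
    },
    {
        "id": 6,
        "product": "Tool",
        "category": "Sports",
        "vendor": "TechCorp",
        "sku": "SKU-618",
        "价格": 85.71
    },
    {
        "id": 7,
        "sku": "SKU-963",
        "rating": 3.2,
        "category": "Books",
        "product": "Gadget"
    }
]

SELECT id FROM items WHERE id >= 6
[6, 7]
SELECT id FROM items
[1, 2, 3, 4, 5, 6, 7]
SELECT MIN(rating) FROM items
2.0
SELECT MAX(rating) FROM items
3.3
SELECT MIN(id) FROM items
1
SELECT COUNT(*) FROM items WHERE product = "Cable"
1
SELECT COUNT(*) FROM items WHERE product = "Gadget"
2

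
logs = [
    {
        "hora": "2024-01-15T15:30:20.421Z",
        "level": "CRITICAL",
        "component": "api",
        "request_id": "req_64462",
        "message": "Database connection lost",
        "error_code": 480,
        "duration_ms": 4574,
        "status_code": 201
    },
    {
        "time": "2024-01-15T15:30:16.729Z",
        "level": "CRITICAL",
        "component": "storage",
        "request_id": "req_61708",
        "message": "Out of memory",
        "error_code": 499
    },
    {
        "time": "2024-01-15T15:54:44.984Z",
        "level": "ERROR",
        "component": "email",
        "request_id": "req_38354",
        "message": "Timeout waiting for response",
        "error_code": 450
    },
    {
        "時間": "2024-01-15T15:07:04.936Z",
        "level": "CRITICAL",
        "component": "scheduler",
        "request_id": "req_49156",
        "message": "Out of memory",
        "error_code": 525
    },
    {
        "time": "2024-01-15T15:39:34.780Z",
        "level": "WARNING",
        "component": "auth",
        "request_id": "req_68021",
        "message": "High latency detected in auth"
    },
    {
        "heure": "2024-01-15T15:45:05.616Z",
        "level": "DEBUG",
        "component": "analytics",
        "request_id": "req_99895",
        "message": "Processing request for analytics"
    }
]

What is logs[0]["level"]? "CRITICAL"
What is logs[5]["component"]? "analytics"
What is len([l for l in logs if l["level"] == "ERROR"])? 1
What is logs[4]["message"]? "High latency detected in auth"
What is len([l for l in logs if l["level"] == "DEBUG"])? 1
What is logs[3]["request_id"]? "req_49156"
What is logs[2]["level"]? "ERROR"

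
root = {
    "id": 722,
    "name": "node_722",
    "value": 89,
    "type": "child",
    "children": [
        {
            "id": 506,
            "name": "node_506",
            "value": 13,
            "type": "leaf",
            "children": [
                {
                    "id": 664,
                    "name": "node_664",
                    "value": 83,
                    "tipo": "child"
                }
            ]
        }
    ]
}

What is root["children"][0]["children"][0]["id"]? 664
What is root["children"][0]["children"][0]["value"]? 83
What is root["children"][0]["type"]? "leaf"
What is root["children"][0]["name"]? "node_506"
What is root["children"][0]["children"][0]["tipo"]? "child"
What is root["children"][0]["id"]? 506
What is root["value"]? 89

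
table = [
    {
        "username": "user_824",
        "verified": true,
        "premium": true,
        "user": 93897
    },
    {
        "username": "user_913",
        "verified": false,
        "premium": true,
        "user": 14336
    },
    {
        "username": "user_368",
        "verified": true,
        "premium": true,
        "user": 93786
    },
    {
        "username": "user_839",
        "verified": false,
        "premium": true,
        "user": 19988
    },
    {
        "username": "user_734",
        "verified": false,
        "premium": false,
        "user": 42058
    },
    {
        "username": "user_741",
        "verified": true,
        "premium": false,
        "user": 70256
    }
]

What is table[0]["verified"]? True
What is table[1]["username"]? "user_913"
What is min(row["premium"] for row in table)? False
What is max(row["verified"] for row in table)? True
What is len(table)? 6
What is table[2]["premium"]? True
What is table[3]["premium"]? True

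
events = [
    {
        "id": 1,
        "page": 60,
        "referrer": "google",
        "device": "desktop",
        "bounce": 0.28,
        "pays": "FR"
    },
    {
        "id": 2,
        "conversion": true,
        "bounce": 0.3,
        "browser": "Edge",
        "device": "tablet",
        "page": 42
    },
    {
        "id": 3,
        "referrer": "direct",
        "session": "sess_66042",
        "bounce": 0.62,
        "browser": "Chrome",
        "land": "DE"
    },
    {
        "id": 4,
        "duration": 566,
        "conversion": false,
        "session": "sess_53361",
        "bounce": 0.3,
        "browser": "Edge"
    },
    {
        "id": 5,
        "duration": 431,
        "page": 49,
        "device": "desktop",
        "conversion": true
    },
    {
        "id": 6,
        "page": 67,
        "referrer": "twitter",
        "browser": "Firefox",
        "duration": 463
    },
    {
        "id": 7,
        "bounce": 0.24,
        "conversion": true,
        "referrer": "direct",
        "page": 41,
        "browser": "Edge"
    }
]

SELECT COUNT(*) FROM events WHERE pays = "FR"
1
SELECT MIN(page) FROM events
41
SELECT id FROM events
[1, 2, 3, 4, 5, 6, 7]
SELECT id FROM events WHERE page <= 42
[2, 7]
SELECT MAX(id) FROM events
7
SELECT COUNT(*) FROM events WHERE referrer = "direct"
2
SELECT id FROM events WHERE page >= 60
[1, 6]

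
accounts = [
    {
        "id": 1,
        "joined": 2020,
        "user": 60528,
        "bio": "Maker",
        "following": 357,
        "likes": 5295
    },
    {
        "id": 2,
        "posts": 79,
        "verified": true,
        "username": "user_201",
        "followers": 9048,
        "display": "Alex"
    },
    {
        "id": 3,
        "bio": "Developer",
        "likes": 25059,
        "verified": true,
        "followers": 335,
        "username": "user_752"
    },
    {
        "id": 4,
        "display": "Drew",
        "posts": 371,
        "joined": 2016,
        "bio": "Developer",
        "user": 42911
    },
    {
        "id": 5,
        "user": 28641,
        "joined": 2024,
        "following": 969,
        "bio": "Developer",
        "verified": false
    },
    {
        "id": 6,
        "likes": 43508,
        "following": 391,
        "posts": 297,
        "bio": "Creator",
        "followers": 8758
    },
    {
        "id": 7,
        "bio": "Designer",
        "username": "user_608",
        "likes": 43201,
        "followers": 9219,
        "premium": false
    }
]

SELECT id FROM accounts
[1, 2, 3, 4, 5, 6, 7]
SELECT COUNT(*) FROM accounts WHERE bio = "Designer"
1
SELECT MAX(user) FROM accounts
60528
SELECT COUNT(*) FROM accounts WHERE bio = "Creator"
1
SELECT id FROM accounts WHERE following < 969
[1, 6]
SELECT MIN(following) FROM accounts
357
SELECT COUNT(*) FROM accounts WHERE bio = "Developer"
3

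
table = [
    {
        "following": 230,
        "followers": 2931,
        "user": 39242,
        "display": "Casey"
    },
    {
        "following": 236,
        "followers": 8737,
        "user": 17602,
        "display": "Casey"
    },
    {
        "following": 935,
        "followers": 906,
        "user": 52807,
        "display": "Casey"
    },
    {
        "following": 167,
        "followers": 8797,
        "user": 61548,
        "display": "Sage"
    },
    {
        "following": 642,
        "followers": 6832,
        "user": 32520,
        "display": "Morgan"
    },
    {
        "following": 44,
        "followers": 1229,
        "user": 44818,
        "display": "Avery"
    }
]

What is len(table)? 6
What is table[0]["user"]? 39242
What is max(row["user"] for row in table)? 61548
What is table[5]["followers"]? 1229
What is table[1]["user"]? 17602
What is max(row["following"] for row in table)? 935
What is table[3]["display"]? "Sage"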